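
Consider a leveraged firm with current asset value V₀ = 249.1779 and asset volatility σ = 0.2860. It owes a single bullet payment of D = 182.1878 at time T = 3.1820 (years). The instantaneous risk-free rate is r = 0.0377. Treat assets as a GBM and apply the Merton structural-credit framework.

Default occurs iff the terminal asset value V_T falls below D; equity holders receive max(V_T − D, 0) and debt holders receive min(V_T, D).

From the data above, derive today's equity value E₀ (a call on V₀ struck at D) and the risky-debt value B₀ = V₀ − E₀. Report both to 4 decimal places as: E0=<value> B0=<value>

E0=98.6474 B0=150.5305

Work the structural quantities from V₀ = 249.1779 against face 182.1878:
d₁ = [ln(V₀/D) + (r + σ²/2)T] / (σ√T)
   = [ln(249.1779/182.1878) + (0.0377 + 0.5·0.2860²)·3.1820] / (0.2860·√3.1820)
   = [0.313129 + 0.250099] / 0.510171 = 1.103997
d₂ = d₁ − σ√T = 1.103997 − 0.510171 = 0.593826
N(d₁) = 0.865203,  N(d₂) = 0.723686,  e^(−rT) = 0.886955
E₀ = V₀·N(d₁) − D·e^(−rT)·N(d₂)
   = 249.1779·0.865203 − 182.1878·0.886955·0.723686 = 98.647374
B₀ = V₀ − E₀ = 249.1779 − 98.647374 = 150.530526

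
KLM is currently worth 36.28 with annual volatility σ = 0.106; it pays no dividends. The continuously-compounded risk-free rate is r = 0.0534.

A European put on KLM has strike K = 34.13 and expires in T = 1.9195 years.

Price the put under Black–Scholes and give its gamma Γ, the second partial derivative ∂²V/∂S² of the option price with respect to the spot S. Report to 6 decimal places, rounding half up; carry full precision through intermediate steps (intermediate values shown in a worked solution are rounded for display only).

price = 0.327134
Γ = 0.037000

σ√T = 0.106·√1.9195 = 0.146859
d₁ = (ln(S/K) + (r+σ²/2)T) / (σ√T) = (ln(36.28/34.13) + (0.0534+0.106²/2)·1.9195) / 0.146859 = (0.061090 + 0.113285) / 0.146859 = 1.187365
d₂ = d₁ − σ√T = 1.187365 − 0.146859 = 1.040506
e^{−rT} = 0.902577
N(−d₁) = 0.117542,  N(−d₂) = 0.149052
Put price V = K·e^{−rT}·N(−d₂) − S·N(−d₁) = 4.591555 − 4.264421 = 0.327134
φ(d₁) = (1/√(2π))·e^{−d₁²/2} = 0.197137
Γ = φ(d₁) / (S·σ·√T) = 0.037000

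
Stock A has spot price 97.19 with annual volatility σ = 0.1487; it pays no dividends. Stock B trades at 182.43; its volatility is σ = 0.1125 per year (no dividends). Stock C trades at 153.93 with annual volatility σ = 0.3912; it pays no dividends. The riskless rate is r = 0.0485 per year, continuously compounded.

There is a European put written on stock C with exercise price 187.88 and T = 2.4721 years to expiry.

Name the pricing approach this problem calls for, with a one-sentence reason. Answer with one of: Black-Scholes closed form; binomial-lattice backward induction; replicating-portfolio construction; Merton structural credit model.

Key observation: the instrument is a plain European put (strike 187.88) on a lognormal asset; the exact continuous-time formula applies directly.

framework: Black-Scholes closed form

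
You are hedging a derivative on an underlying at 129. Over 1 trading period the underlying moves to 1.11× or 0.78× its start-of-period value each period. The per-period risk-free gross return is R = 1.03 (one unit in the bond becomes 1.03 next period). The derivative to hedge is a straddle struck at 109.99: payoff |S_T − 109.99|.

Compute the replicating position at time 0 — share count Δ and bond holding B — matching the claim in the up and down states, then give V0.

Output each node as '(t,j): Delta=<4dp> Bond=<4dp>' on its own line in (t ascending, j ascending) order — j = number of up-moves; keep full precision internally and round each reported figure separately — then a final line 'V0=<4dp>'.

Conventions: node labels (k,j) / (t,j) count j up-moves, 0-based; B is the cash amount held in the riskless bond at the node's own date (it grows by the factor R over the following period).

(0,0): Delta=0.5598 Bond=-45.5878
V0=26.6243

Since d<R<u, set p* = (R−d)/(u−d) = 0.7576; price each node as the discounted p*-expectation of its children.
Expiry values: V(1,0)=9.3700, V(1,1)=33.2000
  t=0,j=0: stock 129.0000 → up 143.1900 (V=33.2000), down 100.6200 (V=9.3700). Price 26.6243; hedge Δ=0.5598, bond B=-45.5878.
Verification: the root portfolio costs Δ(0,0)·S0 + B(0,0) = 26.6243, matching V0.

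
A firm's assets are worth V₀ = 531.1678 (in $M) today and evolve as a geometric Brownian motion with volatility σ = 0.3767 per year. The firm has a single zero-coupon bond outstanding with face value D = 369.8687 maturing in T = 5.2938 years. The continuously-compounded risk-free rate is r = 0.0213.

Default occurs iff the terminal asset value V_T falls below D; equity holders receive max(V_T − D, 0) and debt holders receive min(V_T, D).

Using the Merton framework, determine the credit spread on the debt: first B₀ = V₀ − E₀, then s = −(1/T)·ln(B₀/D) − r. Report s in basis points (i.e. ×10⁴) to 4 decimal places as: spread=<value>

With assets at 531.1678 and a single debt payment of 369.8687 at 5.2938 years:
d₁ = [ln(V₀/D) + (r + σ²/2)T] / (σ√T)
   = [ln(531.1678/369.8687) + (0.0213 + 0.5·0.3767²)·5.2938] / (0.3767·√5.2938)
   = [0.361930 + 0.488361] / 0.866721 = 0.981043
d₂ = d₁ − σ√T = 0.981043 − 0.866721 = 0.114322
N(d₁) = 0.836714,  N(d₂) = 0.545509,  e^(−rT) = 0.893367
E₀ = V₀·N(d₁) − D·e^(−rT)·N(d₂)
   = 531.1678·0.836714 − 369.8687·0.893367·0.545509 = 264.184073
B₀ = V₀ − E₀ = 531.1678 − 264.184073 = 266.983727
spread = −(1/T)·ln(B₀/D) − r = −(1/5.2938)·ln(266.983727/369.8687) − 0.0213 = 0.04027399
in basis points: 0.04027399 × 10⁴ = 402.7399 bp

spread=402.7399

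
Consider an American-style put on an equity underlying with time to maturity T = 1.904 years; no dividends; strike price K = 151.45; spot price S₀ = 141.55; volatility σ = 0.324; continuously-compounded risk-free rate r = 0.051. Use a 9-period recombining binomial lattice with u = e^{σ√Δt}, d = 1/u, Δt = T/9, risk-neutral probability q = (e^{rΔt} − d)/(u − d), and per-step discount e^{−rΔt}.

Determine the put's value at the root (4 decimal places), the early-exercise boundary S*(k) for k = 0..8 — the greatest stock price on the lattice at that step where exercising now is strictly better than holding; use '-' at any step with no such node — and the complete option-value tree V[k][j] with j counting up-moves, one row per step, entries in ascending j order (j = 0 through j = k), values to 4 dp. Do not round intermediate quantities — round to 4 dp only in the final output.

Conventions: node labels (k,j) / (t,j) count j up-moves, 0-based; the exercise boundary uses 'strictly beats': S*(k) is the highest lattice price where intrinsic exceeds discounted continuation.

params: Δt=0.21156 u=1.16070 d=0.86155 q=0.49907 e^(-rΔt)=0.98927
t_9 payoffs: 114.4309 101.5769 84.2595 60.9292 29.4979 0.0000 0.0000 0.0000 0.0000 0.0000
t_8: node(8,0) S=42.9681 payoff=108.4819 vs cont=106.8566 → 108.4819 [stop]  node(8,1) S=57.8878 payoff=93.5622 vs cont=91.9369 → 93.5622 [stop]  node(8,2) S=77.9881 payoff=73.4619 vs cont=71.8367 → 73.4619 [stop]  node(8,3) S=105.0676 payoff=46.3824 vs cont=44.7571 → 46.3824 [stop]  node(8,4) S=141.5500 payoff=9.9000 vs cont=14.6177 → 14.6177 [wait]  node(8,5) S=190.7000 payoff=0.0000 vs cont=0.0000 → 0.0000 [wait]  node(8,6) S=256.9163 payoff=0.0000 vs cont=0.0000 → 0.0000 [wait]  node(8,7) S=346.1247 payoff=0.0000 vs cont=0.0000 → 0.0000 [wait]  node(8,8) S=466.3087 payoff=0.0000 vs cont=0.0000 → 0.0000 [wait]  ⇒ S*(8)=105.0676
t_7: node(7,0) S=49.8731 payoff=101.5769 vs cont=99.9516 → 101.5769 [stop]  node(7,1) S=67.1905 payoff=84.2595 vs cont=82.6343 → 84.2595 [stop]  node(7,2) S=90.5208 payoff=60.9292 vs cont=59.3039 → 60.9292 [stop]  node(7,3) S=121.9521 payoff=29.4979 vs cont=30.2018 → 30.2018 [wait]  node(7,4) S=164.2973 payoff=0.0000 vs cont=7.2438 → 7.2438 [wait]  node(7,5) S=221.3458 payoff=0.0000 vs cont=0.0000 → 0.0000 [wait]  node(7,6) S=298.2031 payoff=0.0000 vs cont=0.0000 → 0.0000 [wait]  node(7,7) S=401.7474 payoff=0.0000 vs cont=0.0000 → 0.0000 [wait]  ⇒ S*(7)=90.5208
t_6: node(6,0) S=57.8878 payoff=93.5622 vs cont=91.9369 → 93.5622 [stop]  node(6,1) S=77.9881 payoff=73.4619 vs cont=71.8367 → 73.4619 [stop]  node(6,2) S=105.0676 payoff=46.3824 vs cont=45.1046 → 46.3824 [stop]  node(6,3) S=141.5500 payoff=9.9000 vs cont=18.5429 → 18.5429 [wait]  node(6,4) S=190.7000 payoff=0.0000 vs cont=3.5897 → 3.5897 [wait]  node(6,5) S=256.9163 payoff=0.0000 vs cont=0.0000 → 0.0000 [wait]  node(6,6) S=346.1247 payoff=0.0000 vs cont=0.0000 → 0.0000 [wait]  ⇒ S*(6)=105.0676
t_5: node(5,0) S=67.1905 payoff=84.2595 vs cont=82.6343 → 84.2595 [stop]  node(5,1) S=90.5208 payoff=60.9292 vs cont=59.3039 → 60.9292 [stop]  node(5,2) S=121.9521 payoff=29.4979 vs cont=32.1398 → 32.1398 [wait]  node(5,3) S=164.2973 payoff=0.0000 vs cont=10.9612 → 10.9612 [wait]  node(5,4) S=221.3458 payoff=0.0000 vs cont=1.7789 → 1.7789 [wait]  node(5,5) S=298.2031 payoff=0.0000 vs cont=0.0000 → 0.0000 [wait]  ⇒ S*(5)=90.5208
t_4: node(4,0) S=77.9881 payoff=73.4619 vs cont=71.8367 → 73.4619 [stop]  node(4,1) S=105.0676 payoff=46.3824 vs cont=46.0615 → 46.3824 [stop]  node(4,2) S=141.5500 payoff=9.9000 vs cont=21.3386 → 21.3386 [wait]  node(4,3) S=190.7000 payoff=0.0000 vs cont=6.3101 → 6.3101 [wait]  node(4,4) S=256.9163 payoff=0.0000 vs cont=0.8815 → 0.8815 [wait]  ⇒ S*(4)=105.0676
t_3: node(3,0) S=90.5208 payoff=60.9292 vs cont=59.3039 → 60.9292 [stop]  node(3,1) S=121.9521 payoff=29.4979 vs cont=33.5201 → 33.5201 [wait]  node(3,2) S=164.2973 payoff=0.0000 vs cont=13.6898 → 13.6898 [wait]  node(3,3) S=221.3458 payoff=0.0000 vs cont=3.5622 → 3.5622 [wait]  ⇒ S*(3)=90.5208
t_2: node(2,0) S=105.0676 payoff=46.3824 vs cont=46.7429 → 46.7429 [wait]  node(2,1) S=141.5500 payoff=9.9000 vs cont=23.3698 → 23.3698 [wait]  node(2,2) S=190.7000 payoff=0.0000 vs cont=8.5427 → 8.5427 [wait]  ⇒ S*(2)=-
t_1: node(1,0) S=121.9521 payoff=29.4979 vs cont=34.7016 → 34.7016 [wait]  node(1,1) S=164.2973 payoff=0.0000 vs cont=15.7986 → 15.7986 [wait]  ⇒ S*(1)=-
t_0: node(0,0) S=141.5500 payoff=9.9000 vs cont=24.9964 → 24.9964 [wait]  ⇒ S*(0)=-

price = 24.9964
boundary = - - - 90.5208 105.0676 90.5208 105.0676 90.5208 105.0676
tree:
24.9964
34.7016 15.7986
46.7429 23.3698 8.5427
60.9292 33.5201 13.6898 3.5622
73.4619 46.3824 21.3386 6.3101 0.8815
84.2595 60.9292 32.1398 10.9612 1.7789 0.0000
93.5622 73.4619 46.3824 18.5429 3.5897 0.0000 0.0000
101.5769 84.2595 60.9292 30.2018 7.2438 0.0000 0.0000 0.0000
108.4819 93.5622 73.4619 46.3824 14.6177 0.0000 0.0000 0.0000 0.0000
114.4309 101.5769 84.2595 60.9292 29.4979 0.0000 0.0000 0.0000 0.0000 0.0000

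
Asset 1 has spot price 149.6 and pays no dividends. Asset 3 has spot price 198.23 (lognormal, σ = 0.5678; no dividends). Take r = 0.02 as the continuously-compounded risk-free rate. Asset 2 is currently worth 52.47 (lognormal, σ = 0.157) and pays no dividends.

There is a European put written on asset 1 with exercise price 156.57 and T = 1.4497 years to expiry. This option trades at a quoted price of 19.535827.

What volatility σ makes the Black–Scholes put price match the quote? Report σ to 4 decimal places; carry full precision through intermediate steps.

At σ = 0.2530 the Black–Scholes value reproduces the quote:
σ√T = 0.253·√1.4497 = 0.304621
d₁ = (ln(S/K) + (r+σ²/2)T) / (σ√T) = (ln(149.6/156.57) + (0.02+0.253²/2)·1.4497) / 0.304621 = (-0.045538 + 0.075391) / 0.304621 = 0.098000
d₂ = d₁ − σ√T = 0.098000 − 0.304621 = -0.206621
e^{−rT} = 0.971422
N(−d₁) = 0.460966,  N(−d₂) = 0.581847
V = K·e^{−rT}·N(−d₂) − S·N(−d₁) = 88.496371 − 68.960545 = 19.535827 (equal to the quote); since ∂V/∂σ > 0 for all σ, the implied volatility is unique

sigma = 0.2530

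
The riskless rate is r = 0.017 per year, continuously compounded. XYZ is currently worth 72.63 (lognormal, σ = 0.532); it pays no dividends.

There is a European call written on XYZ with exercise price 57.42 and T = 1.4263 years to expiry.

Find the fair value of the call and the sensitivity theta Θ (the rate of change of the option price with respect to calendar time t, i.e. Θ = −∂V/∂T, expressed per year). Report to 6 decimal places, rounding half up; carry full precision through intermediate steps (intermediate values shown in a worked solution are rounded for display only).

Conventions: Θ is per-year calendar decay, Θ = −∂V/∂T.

price = 25.594303
Θ = -5.470272

σ√T = 0.532·√1.4263 = 0.635356
d₁ = (ln(S/K) + (r+σ²/2)T) / (σ√T) = (ln(72.63/57.42) + (0.017+0.532²/2)·1.4263) / 0.635356 = (0.234985 + 0.226086) / 0.635356 = 0.725689
d₂ = d₁ − σ√T = 0.725689 − 0.635356 = 0.090333
e^{−rT} = 0.976044
N(d₁) = 0.765985,  N(d₂) = 0.535989
Call price V = S·N(d₁) − K·e^{−rT}·N(d₂) = 55.633520 − 30.039216 = 25.594303
φ(d₁) = (1/√(2π))·e^{−d₁²/2} = 0.306588
Θ = −S·φ(d₁)·σ/(2√T) − r·K·e^{−rT}·N(d₂) = −4.959605 − 0.510667 = -5.470272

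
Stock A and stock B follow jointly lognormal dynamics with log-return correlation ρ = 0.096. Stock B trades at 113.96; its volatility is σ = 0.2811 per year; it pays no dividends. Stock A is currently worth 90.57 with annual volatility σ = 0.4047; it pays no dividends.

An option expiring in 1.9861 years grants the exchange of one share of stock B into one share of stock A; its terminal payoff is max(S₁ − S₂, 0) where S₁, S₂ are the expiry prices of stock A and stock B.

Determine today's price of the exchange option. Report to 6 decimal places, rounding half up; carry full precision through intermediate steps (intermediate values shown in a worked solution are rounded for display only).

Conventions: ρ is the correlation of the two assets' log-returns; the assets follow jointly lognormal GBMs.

σ_eff = √(σ₁² + σ₂² − 2ρσ₁σ₂) = √(0.4047² + 0.2811² − 2·0.096·0.4047·0.2811) = 0.470061
d₁ = (ln(S₁/S₂) + (q₂ − q₁ + σ_eff²/2)T) / (σ_eff√T) = (ln(90.57/113.96) + (0.0 − 0.0 + 0.110479)·1.9861) / 0.662452 = -0.015553
d₂ = d₁ − σ_eff√T = -0.015553 − 0.662452 = -0.678005
N(d₁) = 0.493796,  N(d₂) = 0.248884
V = S₁·e^{−q₁T}·N(d₁) − S₂·e^{−q₂T}·N(d₂) = 44.723066 − 28.362849 = 16.360218
Key observation: pricing in stock B-units makes this a unit-strike call on the ratio S₁/S₂ — the risk-free rate cancels and cannot affect the value.

exchange price = 16.360218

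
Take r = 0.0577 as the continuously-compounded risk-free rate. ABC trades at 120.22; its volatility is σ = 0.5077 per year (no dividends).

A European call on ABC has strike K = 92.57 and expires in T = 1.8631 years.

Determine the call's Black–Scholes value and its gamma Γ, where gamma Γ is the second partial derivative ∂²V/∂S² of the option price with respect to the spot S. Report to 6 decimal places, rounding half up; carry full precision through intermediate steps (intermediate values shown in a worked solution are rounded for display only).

price = 49.712846
Γ = 0.003255

σ√T = 0.5077·√1.8631 = 0.692987
d₁ = (ln(S/K) + (r+σ²/2)T) / (σ√T) = (ln(120.22/92.57) + (0.0577+0.5077²/2)·1.8631) / 0.692987 = (0.261358 + 0.347617) / 0.692987 = 0.878768
d₂ = d₁ − σ√T = 0.878768 − 0.692987 = 0.185780
e^{−rT} = 0.898076
N(d₁) = 0.810236,  N(d₂) = 0.573692
Call price V = S·N(d₁) − K·e^{−rT}·N(d₂) = 97.406618 − 47.693772 = 49.712846
φ(d₁) = (1/√(2π))·e^{−d₁²/2} = 0.271158
Γ = φ(d₁) / (S·σ·√T) = 0.003255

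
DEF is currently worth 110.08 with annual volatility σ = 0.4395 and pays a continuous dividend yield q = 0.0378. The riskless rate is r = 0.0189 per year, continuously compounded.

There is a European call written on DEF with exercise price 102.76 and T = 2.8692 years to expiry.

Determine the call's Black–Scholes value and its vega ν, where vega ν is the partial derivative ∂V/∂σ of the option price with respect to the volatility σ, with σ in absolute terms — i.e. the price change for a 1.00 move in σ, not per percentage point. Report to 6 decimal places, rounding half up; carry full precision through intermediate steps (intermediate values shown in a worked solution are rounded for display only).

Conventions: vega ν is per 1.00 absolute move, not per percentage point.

price = 29.182076
ν = 61.810253

σ√T = 0.4395·√2.8692 = 0.744456
d₁ = (ln(S/K) + (r−q+σ²/2)T) / (σ√T) = (ln(110.08/102.76) + (0.0189−0.0378+0.4395²/2)·2.8692) / 0.744456 = (0.068811 + 0.222880) / 0.744456 = 0.391817
d₂ = d₁ − σ√T = 0.391817 − 0.744456 = -0.352639
e^{−rT} = 0.947216
e^{−qT} = 0.897219
N(d₁) = 0.652403,  N(d₂) = 0.362180
Call price V = S·e^{−qT}·N(d₁) − K·e^{−rT}·N(d₂) = 64.435163 − 35.253087 = 29.182076
φ(d₁) = (1/√(2π))·e^{−d₁²/2} = 0.369465
ν = S·e^{−qT}·φ(d₁)·√T = 61.810253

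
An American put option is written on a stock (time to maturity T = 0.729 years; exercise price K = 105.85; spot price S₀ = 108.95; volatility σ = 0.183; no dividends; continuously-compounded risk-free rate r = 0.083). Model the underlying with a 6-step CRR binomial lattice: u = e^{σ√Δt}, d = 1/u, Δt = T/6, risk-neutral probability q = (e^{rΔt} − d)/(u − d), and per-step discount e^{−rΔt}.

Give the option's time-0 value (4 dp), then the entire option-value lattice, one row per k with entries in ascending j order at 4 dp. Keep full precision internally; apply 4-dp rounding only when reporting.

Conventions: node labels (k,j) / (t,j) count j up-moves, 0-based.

price = 3.2941
tree:
3.2941
5.8360 1.3838
9.9493 2.7541 0.3471
15.8756 5.3363 0.8031 0.0000
21.4357 9.9493 1.8582 0.0000 0.0000
26.6522 15.8756 4.2998 0.0000 0.0000 0.0000
31.5463 21.4357 9.9493 0.0000 0.0000 0.0000 0.0000

Δt=0.12150, u=1.06587, d=0.93820, q=0.56345, disc=e^(-rΔt)=0.98997
k=6 terminal: V=max(K-S,0) → 31.5463 21.4357 9.9493 0.0000 0.0000 0.0000 0.0000
k=5: j=0 S=79.1978 intr=26.6522 cont=25.5901 V=26.6522[EX]; j=1 S=89.9744 intr=15.8756 cont=14.8135 V=15.8756[EX]; j=2 S=102.2173 intr=3.6327 cont=4.2998 V=4.2998[hold]; j=3 S=116.1261 intr=0.0000 cont=0.0000 V=0.0000[hold]; j=4 S=131.9276 intr=0.0000 cont=0.0000 V=0.0000[hold]; j=5 S=149.8791 intr=0.0000 cont=0.0000 V=0.0000[hold]
k=4: j=0 S=84.4143 intr=21.4357 cont=20.3736 V=21.4357[EX]; j=1 S=95.9007 intr=9.9493 cont=9.2594 V=9.9493[EX]; j=2 S=108.9500 intr=0.0000 cont=1.8582 V=1.8582[hold]; j=3 S=123.7750 intr=0.0000 cont=0.0000 V=0.0000[hold]; j=4 S=140.6172 intr=0.0000 cont=0.0000 V=0.0000[hold]
k=3: j=0 S=89.9744 intr=15.8756 cont=14.8135 V=15.8756[EX]; j=1 S=102.2173 intr=3.6327 cont=5.3363 V=5.3363[hold]; j=2 S=116.1261 intr=0.0000 cont=0.8031 V=0.8031[hold]; j=3 S=131.9276 intr=0.0000 cont=0.0000 V=0.0000[hold]
k=2: j=0 S=95.9007 intr=9.9493 cont=9.8375 V=9.9493[EX]; j=1 S=108.9500 intr=0.0000 cont=2.7541 V=2.7541[hold]; j=2 S=123.7750 intr=0.0000 cont=0.3471 V=0.3471[hold]
k=1: j=0 S=102.2173 intr=3.6327 cont=5.8360 V=5.8360[hold]; j=1 S=116.1261 intr=0.0000 cont=1.3838 V=1.3838[hold]
k=0: j=0 S=108.9500 intr=0.0000 cont=3.2941 V=3.2941[hold]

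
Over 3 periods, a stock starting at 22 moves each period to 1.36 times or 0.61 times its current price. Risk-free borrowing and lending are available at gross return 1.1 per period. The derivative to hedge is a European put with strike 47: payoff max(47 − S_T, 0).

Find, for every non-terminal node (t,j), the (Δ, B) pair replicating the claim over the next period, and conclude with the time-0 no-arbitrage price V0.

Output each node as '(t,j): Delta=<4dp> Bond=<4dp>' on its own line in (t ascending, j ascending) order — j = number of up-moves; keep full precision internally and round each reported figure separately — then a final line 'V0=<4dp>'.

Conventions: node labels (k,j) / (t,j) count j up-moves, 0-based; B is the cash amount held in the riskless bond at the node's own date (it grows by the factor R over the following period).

Since d<R<u, set p* = (R−d)/(u−d) = 0.6533; price each node as the discounted p*-expectation of its children.
At maturity the claim pays: V(3,0)=42.0064, V(3,1)=35.8668, V(3,2)=22.1784, V(3,3)=0.0000
Node (2,0) S=8.1862: V=(p*·35.8668+(1−p*)·42.0064)/1.1=34.5411; Δ=(35.8668−42.0064)/(11.1332−4.9936)=-1.0000; B=V−Δ·S=42.7273
Node (2,1) S=18.2512: V=(p*·22.1784+(1−p*)·35.8668)/1.1=24.4761; Δ=(22.1784−35.8668)/(24.8216−11.1332)=-1.0000; B=V−Δ·S=42.7273
Node (2,2) S=40.6912: V=(p*·0.0000+(1−p*)·22.1784)/1.1=6.9895; Δ=(0.0000−22.1784)/(55.3400−24.8216)=-0.7267; B=V−Δ·S=36.5607
Node (1,0) S=13.4200: V=(p*·24.4761+(1−p*)·34.5411)/1.1=25.4230; Δ=(24.4761−34.5411)/(18.2512−8.1862)=-1.0000; B=V−Δ·S=38.8430
Node (1,1) S=29.9200: V=(p*·6.9895+(1−p*)·24.4761)/1.1=11.8650; Δ=(6.9895−24.4761)/(40.6912−18.2512)=-0.7793; B=V−Δ·S=35.1804
Node (0,0) S=22.0000: V=(p*·11.8650+(1−p*)·25.4230)/1.1=15.0592; Δ=(11.8650−25.4230)/(29.9200−13.4200)=-0.8217; B=V−Δ·S=33.1365
Check: Δ(0,0)·S0 + B(0,0) = 15.0592 = V0.

(0,0): Delta=-0.8217 Bond=33.1365
(1,0): Delta=-1.0000 Bond=38.8430
(1,1): Delta=-0.7793 Bond=35.1804
(2,0): Delta=-1.0000 Bond=42.7273
(2,1): Delta=-1.0000 Bond=42.7273
(2,2): Delta=-0.7267 Bond=36.5607
V0=15.0592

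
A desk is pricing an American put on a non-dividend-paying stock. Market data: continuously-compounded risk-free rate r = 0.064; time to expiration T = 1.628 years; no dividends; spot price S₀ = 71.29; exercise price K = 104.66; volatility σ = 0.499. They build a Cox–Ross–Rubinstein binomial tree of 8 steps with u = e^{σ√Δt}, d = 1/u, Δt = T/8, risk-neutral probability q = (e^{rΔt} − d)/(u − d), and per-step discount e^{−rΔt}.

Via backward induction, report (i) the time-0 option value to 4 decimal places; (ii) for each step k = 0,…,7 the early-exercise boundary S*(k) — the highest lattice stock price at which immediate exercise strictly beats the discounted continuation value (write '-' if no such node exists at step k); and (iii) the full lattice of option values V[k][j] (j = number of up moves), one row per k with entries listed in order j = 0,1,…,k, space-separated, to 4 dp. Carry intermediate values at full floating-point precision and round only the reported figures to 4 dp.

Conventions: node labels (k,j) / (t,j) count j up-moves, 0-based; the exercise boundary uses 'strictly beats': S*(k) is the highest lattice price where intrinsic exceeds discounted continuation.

Δt=0.20350  u=1.25245  d=0.79843  q=0.47283  discount=0.98706
step 8 (expiry): payoffs max(K−S,0) = 92.8856 86.1903 75.6877 59.2129 33.3700 0.0000 0.0000 0.0000 0.0000
step 7: (k=7,j=0): S=14.7469, K−S=89.9131, hold=88.5589 ⇒ V=89.9131 exercise | (k=7,j=1): S=23.1325, K−S=81.5275, hold=80.1733 ⇒ V=81.5275 exercise | (k=7,j=2): S=36.2865, K−S=68.3735, hold=67.0193 ⇒ V=68.3735 exercise | (k=7,j=3): S=56.9203, K−S=47.7397, hold=46.3854 ⇒ V=47.7397 exercise | (k=7,j=4): S=89.2874, K−S=15.3726, hold=17.3639 ⇒ V=17.3639 continue | (k=7,j=5): S=140.0595, K−S=0.0000, hold=0.0000 ⇒ V=0.0000 continue | (k=7,j=6): S=219.7026, K−S=0.0000, hold=0.0000 ⇒ V=0.0000 continue | (k=7,j=7): S=344.6338, K−S=0.0000, hold=0.0000 ⇒ V=0.0000 continue  boundary S*=56.9203
step 6: (k=6,j=0): S=18.4697, K−S=86.1903, hold=84.8360 ⇒ V=86.1903 exercise | (k=6,j=1): S=28.9723, K−S=75.6877, hold=74.3334 ⇒ V=75.6877 exercise | (k=6,j=2): S=45.4471, K−S=59.2129, hold=57.8587 ⇒ V=59.2129 exercise | (k=6,j=3): S=71.2900, K−S=33.3700, hold=32.9451 ⇒ V=33.3700 exercise | (k=6,j=4): S=111.8282, K−S=0.0000, hold=9.0352 ⇒ V=9.0352 continue | (k=6,j=5): S=175.4179, K−S=0.0000, hold=0.0000 ⇒ V=0.0000 continue | (k=6,j=6): S=275.1671, K−S=0.0000, hold=0.0000 ⇒ V=0.0000 continue  boundary S*=71.2900
step 5: (k=5,j=0): S=23.1325, K−S=81.5275, hold=80.1733 ⇒ V=81.5275 exercise | (k=5,j=1): S=36.2865, K−S=68.3735, hold=67.0193 ⇒ V=68.3735 exercise | (k=5,j=2): S=56.9203, K−S=47.7397, hold=46.3854 ⇒ V=47.7397 exercise | (k=5,j=3): S=89.2874, K−S=15.3726, hold=21.5808 ⇒ V=21.5808 continue | (k=5,j=4): S=140.0595, K−S=0.0000, hold=4.7014 ⇒ V=4.7014 continue | (k=5,j=5): S=219.7026, K−S=0.0000, hold=0.0000 ⇒ V=0.0000 continue  boundary S*=56.9203
step 4: (k=4,j=0): S=28.9723, K−S=75.6877, hold=74.3334 ⇒ V=75.6877 exercise | (k=4,j=1): S=45.4471, K−S=59.2129, hold=57.8587 ⇒ V=59.2129 exercise | (k=4,j=2): S=71.2900, K−S=33.3700, hold=34.9132 ⇒ V=34.9132 continue | (k=4,j=3): S=111.8282, K−S=0.0000, hold=13.4237 ⇒ V=13.4237 continue | (k=4,j=4): S=175.4179, K−S=0.0000, hold=2.4464 ⇒ V=2.4464 continue  boundary S*=45.4471
step 3: (k=3,j=0): S=36.2865, K−S=68.3735, hold=67.0193 ⇒ V=68.3735 exercise | (k=3,j=1): S=56.9203, K−S=47.7397, hold=47.1057 ⇒ V=47.7397 exercise | (k=3,j=2): S=89.2874, K−S=15.3726, hold=24.4319 ⇒ V=24.4319 continue | (k=3,j=3): S=140.0595, K−S=0.0000, hold=8.1267 ⇒ V=8.1267 continue  boundary S*=56.9203
step 2: (k=2,j=0): S=45.4471, K−S=59.2129, hold=57.8587 ⇒ V=59.2129 exercise | (k=2,j=1): S=71.2900, K−S=33.3700, hold=36.2439 ⇒ V=36.2439 continue | (k=2,j=2): S=111.8282, K−S=0.0000, hold=16.5059 ⇒ V=16.5059 continue  boundary S*=45.4471
step 1: (k=1,j=0): S=56.9203, K−S=47.7397, hold=47.7267 ⇒ V=47.7397 exercise | (k=1,j=1): S=89.2874, K−S=15.3726, hold=26.5628 ⇒ V=26.5628 continue  boundary S*=56.9203
step 0: (k=0,j=0): S=71.2900, K−S=33.3700, hold=37.2384 ⇒ V=37.2384 continue  boundary S*=-

price = 37.2384
boundary = - 56.9203 45.4471 56.9203 45.4471 56.9203 71.2900 56.9203
tree:
37.2384
47.7397 26.5628
59.2129 36.2439 16.5059
68.3735 47.7397 24.4319 8.1267
75.6877 59.2129 34.9132 13.4237 2.4464
81.5275 68.3735 47.7397 21.5808 4.7014 0.0000
86.1903 75.6877 59.2129 33.3700 9.0352 0.0000 0.0000
89.9131 81.5275 68.3735 47.7397 17.3639 0.0000 0.0000 0.0000
92.8856 86.1903 75.6877 59.2129 33.3700 0.0000 0.0000 0.0000 0.0000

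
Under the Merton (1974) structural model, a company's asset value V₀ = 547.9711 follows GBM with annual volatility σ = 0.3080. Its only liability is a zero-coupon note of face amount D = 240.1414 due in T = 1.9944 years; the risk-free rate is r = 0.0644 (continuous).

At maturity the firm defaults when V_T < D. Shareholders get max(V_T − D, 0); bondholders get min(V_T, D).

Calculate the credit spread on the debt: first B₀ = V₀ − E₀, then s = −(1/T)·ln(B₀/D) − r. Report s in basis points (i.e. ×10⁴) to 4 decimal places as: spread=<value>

Apply the equity-as-call identities (strike 240.1414, horizon 1.9944 years):
d₁ = [ln(V₀/D) + (r + σ²/2)T] / (σ√T)
   = [ln(547.9711/240.1414) + (0.0644 + 0.5·0.3080²)·1.9944] / (0.3080·√1.9944)
   = [0.824995 + 0.223038] / 0.434968 = 2.409450
d₂ = d₁ − σ√T = 2.409450 − 0.434968 = 1.974482
N(d₁) = 0.992012,  N(d₂) = 0.975837,  e^(−rT) = 0.879467
E₀ = V₀·N(d₁) − D·e^(−rT)·N(d₂)
   = 547.9711·0.992012 − 240.1414·0.879467·0.975837 = 337.500571
B₀ = V₀ − E₀ = 547.9711 − 337.500571 = 210.470529
spread = −(1/T)·ln(B₀/D) − r = −(1/1.9944)·ln(210.470529/240.1414) − 0.0644 = 0.00172629
in basis points: 0.00172629 × 10⁴ = 17.2629 bp

spread=17.2629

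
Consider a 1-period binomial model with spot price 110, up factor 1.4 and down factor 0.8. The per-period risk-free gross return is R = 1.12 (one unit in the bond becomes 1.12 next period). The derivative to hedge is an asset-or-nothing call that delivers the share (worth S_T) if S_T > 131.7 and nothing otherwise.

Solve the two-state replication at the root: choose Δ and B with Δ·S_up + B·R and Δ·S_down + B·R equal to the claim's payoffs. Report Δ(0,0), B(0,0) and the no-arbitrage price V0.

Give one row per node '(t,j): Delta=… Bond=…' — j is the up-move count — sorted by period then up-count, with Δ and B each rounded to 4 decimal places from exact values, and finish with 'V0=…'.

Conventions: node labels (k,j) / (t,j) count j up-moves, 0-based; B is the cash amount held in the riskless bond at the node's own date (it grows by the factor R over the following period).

No-arbitrage ⇒ martingale measure with p* = (R−d)/(u−d) = 0.5333.
Expiry values: V(1,0)=0.0000, V(1,1)=154.0000
Node (0,0) S=110.0000: V=(p*·154.0000+(1−p*)·0.0000)/1.12=73.3333; Δ=(154.0000−0.0000)/(154.0000−88.0000)=2.3333; B=V−Δ·S=-183.3333
Check: Δ(0,0)·S0 + B(0,0) = 73.3333 = V0.

(0,0): Delta=2.3333 Bond=-183.3333
V0=73.3333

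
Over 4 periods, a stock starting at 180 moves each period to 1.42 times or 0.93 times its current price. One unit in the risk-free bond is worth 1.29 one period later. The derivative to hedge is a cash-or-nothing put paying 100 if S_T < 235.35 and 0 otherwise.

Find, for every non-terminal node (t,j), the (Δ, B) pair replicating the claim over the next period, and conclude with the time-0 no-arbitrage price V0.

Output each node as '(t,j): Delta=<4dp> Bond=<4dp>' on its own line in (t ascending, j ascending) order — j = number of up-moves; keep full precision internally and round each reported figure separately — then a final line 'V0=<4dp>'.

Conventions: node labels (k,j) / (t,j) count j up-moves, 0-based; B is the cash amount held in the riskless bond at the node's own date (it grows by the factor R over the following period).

(0,0): Delta=-0.0819 Bond=16.9095
(1,0): Delta=-0.2856 Bond=55.9057
(1,1): Delta=-0.0338 Bond=9.5021
(2,0): Delta=-0.7466 Bond=143.8867
(2,1): Delta=-0.1766 Bond=46.2019
(2,2): Delta=0.0000 Bond=0.0000
(3,0): Delta=0.0000 Bond=77.5194
(3,1): Delta=-0.9232 Bond=224.6480
(3,2): Delta=0.0000 Bond=0.0000
(3,3): Delta=0.0000 Bond=0.0000
V0=2.1607

Arbitrage-free pricing uses the up-move probability p* = (R−d)/(u−d) = 0.7347, discounting each step at R = 1.29.
Expiry values: V(4,0)=100.0000, V(4,1)=100.0000, V(4,2)=0.0000, V(4,3)=0.0000, V(4,4)=0.0000
(3,0): S=144.7843. Δ = (V_up−V_dn)/(S_up−S_dn) = (100.0000−100.0000)/(205.5936−134.6494) = 0.0000. V = [p*·100.0000 + (1−p*)·100.0000]/1.29 = 77.5194. B = V − Δ·S = 77.5194.
(3,1): S=221.0684. Δ = (V_up−V_dn)/(S_up−S_dn) = (0.0000−100.0000)/(313.9172−205.5936) = -0.9232. V = [p*·0.0000 + (1−p*)·100.0000]/1.29 = 20.5664. B = V − Δ·S = 224.6480.
(3,2): S=337.5454. Δ = (V_up−V_dn)/(S_up−S_dn) = (0.0000−0.0000)/(479.3144−313.9172) = 0.0000. V = [p*·0.0000 + (1−p*)·0.0000]/1.29 = 0.0000. B = V − Δ·S = 0.0000.
(3,3): S=515.3918. Δ = (V_up−V_dn)/(S_up−S_dn) = (0.0000−0.0000)/(731.8564−479.3144) = 0.0000. V = [p*·0.0000 + (1−p*)·0.0000]/1.29 = 0.0000. B = V − Δ·S = 0.0000.
(2,0): S=155.6820. Δ = (V_up−V_dn)/(S_up−S_dn) = (20.5664−77.5194)/(221.0684−144.7843) = -0.7466. V = [p*·20.5664 + (1−p*)·77.5194]/1.29 = 27.6561. B = V − Δ·S = 143.8867.
(2,1): S=237.7080. Δ = (V_up−V_dn)/(S_up−S_dn) = (0.0000−20.5664)/(337.5454−221.0684) = -0.1766. V = [p*·0.0000 + (1−p*)·20.5664]/1.29 = 4.2298. B = V − Δ·S = 46.2019.
(2,2): S=362.9520. Δ = (V_up−V_dn)/(S_up−S_dn) = (0.0000−0.0000)/(515.3918−337.5454) = 0.0000. V = [p*·0.0000 + (1−p*)·0.0000]/1.29 = 0.0000. B = V − Δ·S = 0.0000.
(1,0): S=167.4000. Δ = (V_up−V_dn)/(S_up−S_dn) = (4.2298−27.6561)/(237.7080−155.6820) = -0.2856. V = [p*·4.2298 + (1−p*)·27.6561]/1.29 = 8.0968. B = V − Δ·S = 55.9057.
(1,1): S=255.6000. Δ = (V_up−V_dn)/(S_up−S_dn) = (0.0000−4.2298)/(362.9520−237.7080) = -0.0338. V = [p*·0.0000 + (1−p*)·4.2298]/1.29 = 0.8699. B = V − Δ·S = 9.5021.
(0,0): S=180.0000. Δ = (V_up−V_dn)/(S_up−S_dn) = (0.8699−8.0968)/(255.6000−167.4000) = -0.0819. V = [p*·0.8699 + (1−p*)·8.0968]/1.29 = 2.1607. B = V − Δ·S = 16.9095.
As a check, the time-0 holding Δ(0,0)·S0 + B(0,0) comes to 2.1607 — exactly V0.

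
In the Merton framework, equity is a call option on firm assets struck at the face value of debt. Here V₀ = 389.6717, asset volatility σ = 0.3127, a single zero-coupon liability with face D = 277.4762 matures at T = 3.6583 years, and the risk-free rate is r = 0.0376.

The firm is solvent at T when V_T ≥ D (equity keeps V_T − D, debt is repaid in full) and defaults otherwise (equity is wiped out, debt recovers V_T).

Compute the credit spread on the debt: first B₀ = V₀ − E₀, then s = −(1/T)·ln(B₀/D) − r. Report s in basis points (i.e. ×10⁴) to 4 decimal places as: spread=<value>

Apply the equity-as-call identities (strike 277.4762, horizon 3.6583 years):
d₁ = [ln(V₀/D) + (r + σ²/2)T] / (σ√T)
   = [ln(389.6717/277.4762) + (0.0376 + 0.5·0.3127²)·3.6583] / (0.3127·√3.6583)
   = [0.339569 + 0.316409] / 0.598091 = 1.096786
d₂ = d₁ − σ√T = 1.096786 − 0.598091 = 0.498694
N(d₁) = 0.863632,  N(d₂) = 0.691003,  e^(−rT) = 0.871489
E₀ = V₀·N(d₁) − D·e^(−rT)·N(d₂)
   = 389.6717·0.863632 − 277.4762·0.871489·0.691003 = 169.436638
B₀ = V₀ − E₀ = 389.6717 − 169.436638 = 220.235062
spread = −(1/T)·ln(B₀/D) − r = −(1/3.6583)·ln(220.235062/277.4762) − 0.0376 = 0.02555494
in basis points: 0.02555494 × 10⁴ = 255.5494 bp

spread=255.5494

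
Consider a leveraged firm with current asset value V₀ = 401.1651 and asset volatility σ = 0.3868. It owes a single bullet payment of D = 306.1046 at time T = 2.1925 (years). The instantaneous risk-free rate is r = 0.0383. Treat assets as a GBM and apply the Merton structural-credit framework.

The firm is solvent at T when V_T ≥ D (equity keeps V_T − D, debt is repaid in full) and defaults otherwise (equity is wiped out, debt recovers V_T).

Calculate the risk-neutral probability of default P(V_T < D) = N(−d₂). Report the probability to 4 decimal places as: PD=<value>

PD=0.3698

Apply the equity-as-call identities (strike 306.1046, horizon 2.1925 years):
d₁ = [ln(V₀/D) + (r + σ²/2)T] / (σ√T)
   = [ln(401.1651/306.1046) + (0.0383 + 0.5·0.3868²)·2.1925] / (0.3868·√2.1925)
   = [0.270446 + 0.247987] / 0.572738 = 0.905184
d₂ = d₁ − σ√T = 0.905184 − 0.572738 = 0.332446
risk-neutral PD = N(−d₂) = N(-0.332446) = 0.369776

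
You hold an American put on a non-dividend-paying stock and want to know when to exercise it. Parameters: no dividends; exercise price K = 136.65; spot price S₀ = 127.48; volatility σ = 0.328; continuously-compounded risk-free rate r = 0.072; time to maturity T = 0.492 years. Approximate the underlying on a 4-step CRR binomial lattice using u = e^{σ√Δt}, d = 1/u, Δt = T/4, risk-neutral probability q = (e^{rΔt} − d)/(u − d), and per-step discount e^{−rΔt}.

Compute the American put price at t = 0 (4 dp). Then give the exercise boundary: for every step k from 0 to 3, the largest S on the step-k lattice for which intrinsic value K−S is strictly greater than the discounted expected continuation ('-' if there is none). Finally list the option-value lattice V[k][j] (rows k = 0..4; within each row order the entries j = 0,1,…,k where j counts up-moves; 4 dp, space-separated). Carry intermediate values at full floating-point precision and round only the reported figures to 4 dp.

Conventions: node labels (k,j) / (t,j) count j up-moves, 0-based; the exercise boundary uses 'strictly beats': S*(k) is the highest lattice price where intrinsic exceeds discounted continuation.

price = 15.4986
boundary = - - 101.2802 113.6275
tree:
15.4986
23.9737 7.6215
35.3698 13.4363 2.1644
46.3753 23.0225 4.4550 0.0000
56.1849 35.3698 9.1700 0.0000 0.0000

Δt=0.12300, u=1.12191, d=0.89134, q=0.50985, disc=e^(-rΔt)=0.99118
k=4 terminal: V=max(K-S,0) → 56.1849 35.3698 9.1700 0.0000 0.0000
k=3: j=0 S=90.2747 intr=46.3753 cont=45.1705 V=46.3753[EX]; j=1 S=113.6275 intr=23.0225 cont=21.8177 V=23.0225[EX]; j=2 S=143.0213 intr=0.0000 cont=4.4550 V=4.4550[hold]; j=3 S=180.0189 intr=0.0000 cont=0.0000 V=0.0000[hold]  S*(3)=113.6275
k=2: j=0 S=101.2802 intr=35.3698 cont=34.1649 V=35.3698[EX]; j=1 S=127.4800 intr=9.1700 cont=13.4363 V=13.4363[hold]; j=2 S=160.4573 intr=0.0000 cont=2.1644 V=2.1644[hold]  S*(2)=101.2802
k=1: j=0 S=113.6275 intr=23.0225 cont=23.9737 V=23.9737[hold]; j=1 S=143.0213 intr=0.0000 cont=7.6215 V=7.6215[hold]  S*(1)=-
k=0: j=0 S=127.4800 intr=9.1700 cont=15.4986 V=15.4986[hold]  S*(0)=-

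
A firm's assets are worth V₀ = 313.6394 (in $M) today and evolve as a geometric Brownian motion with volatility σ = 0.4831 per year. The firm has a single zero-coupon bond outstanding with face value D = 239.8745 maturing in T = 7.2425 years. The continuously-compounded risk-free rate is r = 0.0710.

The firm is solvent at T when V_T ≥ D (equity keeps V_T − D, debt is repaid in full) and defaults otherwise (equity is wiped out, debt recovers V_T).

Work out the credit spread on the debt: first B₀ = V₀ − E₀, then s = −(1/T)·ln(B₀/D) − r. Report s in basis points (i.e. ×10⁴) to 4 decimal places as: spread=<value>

spread=470.8912

With assets at 313.6394 and a single debt payment of 239.8745 at 7.2425 years:
d₁ = [ln(V₀/D) + (r + σ²/2)T] / (σ√T)
   = [ln(313.6394/239.8745) + (0.0710 + 0.5·0.4831²)·7.2425] / (0.4831·√7.2425)
   = [0.268128 + 1.359365] / 1.300114 = 1.251808
d₂ = d₁ − σ√T = 1.251808 − 1.300114 = -0.048305
N(d₁) = 0.894680,  N(d₂) = 0.480737,  e^(−rT) = 0.597968
E₀ = V₀·N(d₁) − D·e^(−rT)·N(d₂)
   = 313.6394·0.894680 − 239.8745·0.597968·0.480737 = 211.651374
B₀ = V₀ − E₀ = 313.6394 − 211.651374 = 101.988026
spread = −(1/T)·ln(B₀/D) − r = −(1/7.2425)·ln(101.988026/239.8745) − 0.0710 = 0.04708912
in basis points: 0.04708912 × 10⁴ = 470.8912 bp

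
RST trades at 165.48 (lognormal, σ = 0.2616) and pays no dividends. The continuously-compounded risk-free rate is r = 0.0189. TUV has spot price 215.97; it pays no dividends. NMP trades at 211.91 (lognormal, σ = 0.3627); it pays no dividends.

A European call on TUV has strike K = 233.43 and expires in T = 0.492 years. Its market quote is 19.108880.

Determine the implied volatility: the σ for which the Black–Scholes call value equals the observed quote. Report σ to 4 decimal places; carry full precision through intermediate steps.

sigma = 0.4179

At σ = 0.4179 the Black–Scholes value reproduces the quote:
σ√T = 0.4179·√0.492 = 0.293126
d₁ = (ln(S/K) + (r+σ²/2)T) / (σ√T) = (ln(215.97/233.43) + (0.0189+0.4179²/2)·0.492) / 0.293126 = (-0.077743 + 0.052260) / 0.293126 = -0.086933
d₂ = d₁ − σ√T = -0.086933 − 0.293126 = -0.380060
e^{−rT} = 0.990744
N(d₁) = 0.465362,  N(d₂) = 0.351951
V = S·N(d₁) − K·e^{−rT}·N(d₂) = 100.504303 − 81.395422 = 19.108880 (matching the quote); vega is positive throughout, so no other σ reproduces this price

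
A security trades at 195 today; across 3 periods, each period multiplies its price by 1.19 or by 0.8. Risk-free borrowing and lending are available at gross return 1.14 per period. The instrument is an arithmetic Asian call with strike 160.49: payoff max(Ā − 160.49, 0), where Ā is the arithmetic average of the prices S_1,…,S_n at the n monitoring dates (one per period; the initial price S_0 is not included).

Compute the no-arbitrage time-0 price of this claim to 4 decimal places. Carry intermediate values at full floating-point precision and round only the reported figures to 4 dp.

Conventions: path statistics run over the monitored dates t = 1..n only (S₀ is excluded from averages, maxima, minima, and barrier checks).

Risk-neutral up-probability p* = (R−d)/(u−d) = (1.14−0.8)/(1.19−0.8) = 0.8718; the claim prices as the p*-weighted sum of path payoffs discounted by R^3.
Enumerate all 2^3 = 8 price paths (U = up ×1.19, D = down ×0.8); each path with k up-moves has probability p*^k·(1−p*)^(3−k).
DDD: Ā=126.8800, payoff=0.0000, prob=0.002107
UDD: Ā=188.7340, payoff=28.2440, prob=0.014329
DUD: Ā=163.3840, payoff=2.8940, prob=0.014329
UUD: Ā=243.0337, payoff=82.5437, prob=0.097439
DDU: Ā=143.1040, payoff=0.0000, prob=0.014329
UDU: Ā=212.8672, payoff=52.3772, prob=0.097439
DUU: Ā=187.5172, payoff=27.0272, prob=0.097439
UUU: Ā=278.9318, payoff=118.4418, prob=0.662587
Price = Σ prob·payoff / R^3 = 94.704314 / 1.481544 = 63.9227

price = 63.9227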